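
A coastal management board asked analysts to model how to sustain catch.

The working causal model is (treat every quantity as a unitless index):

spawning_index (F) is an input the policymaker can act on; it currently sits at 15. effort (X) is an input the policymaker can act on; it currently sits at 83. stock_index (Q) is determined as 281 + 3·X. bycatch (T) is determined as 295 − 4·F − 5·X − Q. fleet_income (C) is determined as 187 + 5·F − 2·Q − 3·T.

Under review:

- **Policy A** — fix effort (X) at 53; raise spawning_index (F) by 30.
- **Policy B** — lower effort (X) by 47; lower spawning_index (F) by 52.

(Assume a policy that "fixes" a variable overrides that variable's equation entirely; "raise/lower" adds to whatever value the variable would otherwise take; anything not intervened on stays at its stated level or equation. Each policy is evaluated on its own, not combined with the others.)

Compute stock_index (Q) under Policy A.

Policy A (X := 53, F + 30):
  X = 53
  Q = 281 + 3·53 = 440

440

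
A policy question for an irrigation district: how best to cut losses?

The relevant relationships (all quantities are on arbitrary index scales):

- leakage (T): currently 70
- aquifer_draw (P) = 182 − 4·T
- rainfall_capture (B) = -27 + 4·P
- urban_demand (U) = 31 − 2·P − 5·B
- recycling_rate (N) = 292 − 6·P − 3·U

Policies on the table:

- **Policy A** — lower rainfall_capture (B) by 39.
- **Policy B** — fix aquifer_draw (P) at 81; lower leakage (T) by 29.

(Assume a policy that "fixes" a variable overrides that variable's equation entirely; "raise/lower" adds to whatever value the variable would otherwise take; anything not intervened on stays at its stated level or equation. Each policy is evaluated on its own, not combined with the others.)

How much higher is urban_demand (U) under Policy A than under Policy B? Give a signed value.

Policy A (B − 39):
  T = 70
  P = 182 − 4·70 = -98
  B = -27 + 4·(-98) (−39 from intervention) = -458
  U = 31 − 2·(-98) − 5·(-458) = 2517
Policy B (P := 81, T − 29):
  T = 70 − 29 = 41
  P = 81
  B = -27 + 4·81 = 297
  U = 31 − 2·81 − 5·297 = -1616
U: 2517 − (-1616) = 4133

4133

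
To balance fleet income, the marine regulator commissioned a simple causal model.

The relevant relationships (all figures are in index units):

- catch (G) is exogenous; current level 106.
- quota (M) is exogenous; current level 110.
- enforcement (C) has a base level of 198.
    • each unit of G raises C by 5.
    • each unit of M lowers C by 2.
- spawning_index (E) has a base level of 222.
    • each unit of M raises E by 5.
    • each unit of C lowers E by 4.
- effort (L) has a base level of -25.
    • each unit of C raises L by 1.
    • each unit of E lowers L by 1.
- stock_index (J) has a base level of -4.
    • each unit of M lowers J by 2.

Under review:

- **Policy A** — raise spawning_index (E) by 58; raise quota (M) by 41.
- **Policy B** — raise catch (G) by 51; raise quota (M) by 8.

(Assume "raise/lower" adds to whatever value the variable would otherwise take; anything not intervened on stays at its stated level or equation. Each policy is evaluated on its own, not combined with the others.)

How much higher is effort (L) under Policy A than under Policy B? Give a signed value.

Policy A (E + 58, M + 41):
  G = 106
  M = 110 + 41 = 151
  C = 198 + 5·106 − 2·151 = 426
  E = 222 + 5·151 − 4·426 (+58 from intervention) = -669
  L = -25 + 426 − (-669) = 1070
Policy B (G + 51, M + 8):
  G = 106 + 51 = 157
  M = 110 + 8 = 118
  C = 198 + 5·157 − 2·118 = 747
  E = 222 + 5·118 − 4·747 = -2176
  L = -25 + 747 − (-2176) = 2898
L: 1070 − 2898 = -1828

-1828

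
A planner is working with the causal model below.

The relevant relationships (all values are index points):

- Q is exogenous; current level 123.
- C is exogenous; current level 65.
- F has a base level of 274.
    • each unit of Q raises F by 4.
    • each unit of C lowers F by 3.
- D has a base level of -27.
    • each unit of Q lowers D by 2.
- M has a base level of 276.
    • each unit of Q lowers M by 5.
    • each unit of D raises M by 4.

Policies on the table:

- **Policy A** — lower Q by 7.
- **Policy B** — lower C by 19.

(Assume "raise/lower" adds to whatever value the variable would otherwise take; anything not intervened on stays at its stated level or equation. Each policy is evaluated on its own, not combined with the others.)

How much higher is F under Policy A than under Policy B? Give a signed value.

Policy A (Q − 7):
  Q = 123 − 7 = 116
  C = 65
  F = 274 + 4·116 − 3·65 = 543
Policy B (C − 19):
  Q = 123
  C = 65 − 19 = 46
  F = 274 + 4·123 − 3·46 = 628
F: 543 − 628 = -85

-85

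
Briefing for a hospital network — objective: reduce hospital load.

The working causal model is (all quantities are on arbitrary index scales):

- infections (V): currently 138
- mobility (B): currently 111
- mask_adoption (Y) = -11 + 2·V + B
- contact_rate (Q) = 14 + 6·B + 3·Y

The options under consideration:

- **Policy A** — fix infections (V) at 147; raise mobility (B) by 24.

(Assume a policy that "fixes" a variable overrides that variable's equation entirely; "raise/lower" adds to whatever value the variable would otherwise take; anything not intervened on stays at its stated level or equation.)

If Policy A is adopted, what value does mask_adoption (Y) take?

418

Policy A (V := 147, B + 24):
  V = 147
  B = 111 + 24 = 135
  Y = -11 + 2·147 + 135 = 418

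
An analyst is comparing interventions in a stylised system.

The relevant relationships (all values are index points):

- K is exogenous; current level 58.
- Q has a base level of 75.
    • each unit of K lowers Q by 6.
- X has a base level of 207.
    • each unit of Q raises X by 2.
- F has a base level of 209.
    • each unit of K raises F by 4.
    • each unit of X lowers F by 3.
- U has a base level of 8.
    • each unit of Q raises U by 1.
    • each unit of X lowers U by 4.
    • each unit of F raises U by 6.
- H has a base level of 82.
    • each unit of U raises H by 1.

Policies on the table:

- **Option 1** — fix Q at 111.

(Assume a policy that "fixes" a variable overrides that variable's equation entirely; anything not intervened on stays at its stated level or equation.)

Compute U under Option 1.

Option 1 (Q := 111):
  K = 58
  Q = 111
  X = 207 + 2·111 = 429
  F = 209 + 4·58 − 3·429 = -846
  U = 8 + 111 − 4·429 + 6·(-846) = -6673

-6673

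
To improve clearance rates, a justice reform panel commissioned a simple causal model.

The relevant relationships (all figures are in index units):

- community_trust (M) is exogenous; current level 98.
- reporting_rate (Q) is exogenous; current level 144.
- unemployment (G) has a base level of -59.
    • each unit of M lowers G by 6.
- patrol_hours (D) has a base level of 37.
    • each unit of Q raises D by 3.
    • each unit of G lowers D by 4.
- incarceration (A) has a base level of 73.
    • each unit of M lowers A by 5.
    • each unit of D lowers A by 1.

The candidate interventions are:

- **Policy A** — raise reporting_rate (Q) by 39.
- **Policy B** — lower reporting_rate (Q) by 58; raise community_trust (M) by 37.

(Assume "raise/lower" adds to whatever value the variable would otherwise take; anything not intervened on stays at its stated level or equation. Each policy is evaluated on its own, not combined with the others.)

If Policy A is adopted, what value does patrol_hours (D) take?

Policy A (Q + 39):
  M = 98
  Q = 144 + 39 = 183
  G = -59 − 6·98 = -647
  D = 37 + 3·183 − 4·(-647) = 3174

3174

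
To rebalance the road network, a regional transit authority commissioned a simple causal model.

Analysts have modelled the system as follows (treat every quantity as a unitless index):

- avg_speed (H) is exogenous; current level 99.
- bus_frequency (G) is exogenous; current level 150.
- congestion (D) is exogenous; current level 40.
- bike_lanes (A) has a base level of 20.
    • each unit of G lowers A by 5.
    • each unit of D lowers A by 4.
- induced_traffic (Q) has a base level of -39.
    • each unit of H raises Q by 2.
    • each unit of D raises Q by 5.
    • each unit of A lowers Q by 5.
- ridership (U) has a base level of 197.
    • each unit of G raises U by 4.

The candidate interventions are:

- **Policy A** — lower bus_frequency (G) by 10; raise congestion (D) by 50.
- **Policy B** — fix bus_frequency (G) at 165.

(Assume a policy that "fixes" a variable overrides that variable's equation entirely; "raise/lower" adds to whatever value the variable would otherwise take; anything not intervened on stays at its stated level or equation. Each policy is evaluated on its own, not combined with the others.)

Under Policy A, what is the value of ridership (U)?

757

Policy A (G − 10, D + 50):
  G = 150 − 10 = 140
  U = 197 + 4·140 = 757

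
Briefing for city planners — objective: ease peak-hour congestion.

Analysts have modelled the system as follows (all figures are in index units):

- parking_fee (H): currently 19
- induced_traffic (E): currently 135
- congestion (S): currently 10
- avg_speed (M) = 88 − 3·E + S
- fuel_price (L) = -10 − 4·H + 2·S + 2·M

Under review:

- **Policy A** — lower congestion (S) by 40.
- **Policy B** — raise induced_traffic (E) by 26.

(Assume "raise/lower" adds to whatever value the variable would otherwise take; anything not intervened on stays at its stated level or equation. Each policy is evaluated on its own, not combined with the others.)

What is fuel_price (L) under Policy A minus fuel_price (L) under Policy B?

-4

Policy A (S − 40):
  H = 19
  E = 135
  S = 10 − 40 = -30
  M = 88 − 3·135 + (-30) = -347
  L = -10 − 4·19 + 2·(-30) + 2·(-347) = -840
Policy B (E + 26):
  H = 19
  E = 135 + 26 = 161
  S = 10
  M = 88 − 3·161 + 10 = -385
  L = -10 − 4·19 + 2·10 + 2·(-385) = -836
L: -840 − (-836) = -4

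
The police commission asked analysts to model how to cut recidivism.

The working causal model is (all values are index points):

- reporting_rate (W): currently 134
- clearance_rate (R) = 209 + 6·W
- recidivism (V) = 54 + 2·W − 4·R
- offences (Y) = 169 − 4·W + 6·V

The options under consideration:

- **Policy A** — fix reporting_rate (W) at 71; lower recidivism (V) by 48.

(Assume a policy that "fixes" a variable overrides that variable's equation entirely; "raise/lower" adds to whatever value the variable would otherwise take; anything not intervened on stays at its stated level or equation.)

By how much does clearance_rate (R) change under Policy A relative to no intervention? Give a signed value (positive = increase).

-378

Baseline:
  W = 134
  R = 209 + 6·134 = 1013
Policy A (W := 71, V − 48):
  W = 71
  R = 209 + 6·71 = 635
Change in R: 635 − 1013 = -378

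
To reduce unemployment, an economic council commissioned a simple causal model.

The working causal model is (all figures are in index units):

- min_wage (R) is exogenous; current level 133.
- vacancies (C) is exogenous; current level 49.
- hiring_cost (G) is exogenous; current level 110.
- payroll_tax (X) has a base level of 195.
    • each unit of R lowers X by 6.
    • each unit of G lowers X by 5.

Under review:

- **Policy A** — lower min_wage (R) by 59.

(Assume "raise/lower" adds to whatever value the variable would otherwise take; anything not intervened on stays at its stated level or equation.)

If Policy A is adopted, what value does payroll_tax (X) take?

-799

Policy A (R − 59):
  R = 133 − 59 = 74
  G = 110
  X = 195 − 6·74 − 5·110 = -799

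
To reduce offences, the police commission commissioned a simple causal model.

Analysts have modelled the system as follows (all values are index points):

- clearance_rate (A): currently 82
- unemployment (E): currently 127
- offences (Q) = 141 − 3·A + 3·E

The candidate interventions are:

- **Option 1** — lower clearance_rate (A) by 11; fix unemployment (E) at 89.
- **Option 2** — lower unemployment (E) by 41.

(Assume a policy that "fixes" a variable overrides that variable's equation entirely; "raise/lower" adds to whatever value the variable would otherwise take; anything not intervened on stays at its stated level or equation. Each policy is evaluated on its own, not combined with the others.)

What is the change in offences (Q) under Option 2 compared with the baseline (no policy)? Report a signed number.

-123

Baseline:
  A = 82
  E = 127
  Q = 141 − 3·82 + 3·127 = 276
Option 2 (E − 41):
  A = 82
  E = 127 − 41 = 86
  Q = 141 − 3·82 + 3·86 = 153
Change in Q: 153 − 276 = -123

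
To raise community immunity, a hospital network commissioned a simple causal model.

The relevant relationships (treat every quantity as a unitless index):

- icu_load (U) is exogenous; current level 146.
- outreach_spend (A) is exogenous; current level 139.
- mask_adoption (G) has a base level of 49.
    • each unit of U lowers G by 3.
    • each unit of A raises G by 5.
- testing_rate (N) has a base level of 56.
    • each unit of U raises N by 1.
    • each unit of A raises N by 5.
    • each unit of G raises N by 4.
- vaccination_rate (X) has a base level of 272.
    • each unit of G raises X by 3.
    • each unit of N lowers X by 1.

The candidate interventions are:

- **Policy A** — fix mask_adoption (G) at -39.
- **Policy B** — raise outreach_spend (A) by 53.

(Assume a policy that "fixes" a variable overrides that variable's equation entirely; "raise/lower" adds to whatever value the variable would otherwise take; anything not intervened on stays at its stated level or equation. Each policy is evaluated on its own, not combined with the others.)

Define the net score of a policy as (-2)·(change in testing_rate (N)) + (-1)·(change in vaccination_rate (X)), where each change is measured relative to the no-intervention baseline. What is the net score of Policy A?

2415

Baseline:
  U = 146
  A = 139
  G = 49 − 3·146 + 5·139 = 306
  N = 56 + 146 + 5·139 + 4·306 = 2121
  X = 272 + 3·306 − 2121 = -931
Policy A (G := -39):
  U = 146
  A = 139
  G = -39
  N = 56 + 146 + 5·139 + 4·(-39) = 741
  X = 272 + 3·(-39) − 741 = -586
ΔN = 741 − 2121 = -1380; ΔX = -586 − (-931) = 345
Score = (-2)·(-1380) + (-1)·345 = 2415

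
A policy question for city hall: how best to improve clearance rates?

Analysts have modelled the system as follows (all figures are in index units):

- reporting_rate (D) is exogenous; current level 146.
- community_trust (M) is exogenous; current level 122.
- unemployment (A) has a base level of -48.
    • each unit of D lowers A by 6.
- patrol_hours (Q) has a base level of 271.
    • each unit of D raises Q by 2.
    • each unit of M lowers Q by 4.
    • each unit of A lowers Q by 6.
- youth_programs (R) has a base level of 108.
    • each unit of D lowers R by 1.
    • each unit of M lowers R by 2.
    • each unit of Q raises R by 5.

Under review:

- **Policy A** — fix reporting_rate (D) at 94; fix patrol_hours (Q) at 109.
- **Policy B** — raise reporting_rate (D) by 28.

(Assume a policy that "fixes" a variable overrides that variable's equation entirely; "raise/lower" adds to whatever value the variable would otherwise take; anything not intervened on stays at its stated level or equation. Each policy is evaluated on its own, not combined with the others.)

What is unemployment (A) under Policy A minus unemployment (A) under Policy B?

480

Policy A (D := 94, Q := 109):
  D = 94
  A = -48 − 6·94 = -612
Policy B (D + 28):
  D = 146 + 28 = 174
  A = -48 − 6·174 = -1092
A: -612 − (-1092) = 480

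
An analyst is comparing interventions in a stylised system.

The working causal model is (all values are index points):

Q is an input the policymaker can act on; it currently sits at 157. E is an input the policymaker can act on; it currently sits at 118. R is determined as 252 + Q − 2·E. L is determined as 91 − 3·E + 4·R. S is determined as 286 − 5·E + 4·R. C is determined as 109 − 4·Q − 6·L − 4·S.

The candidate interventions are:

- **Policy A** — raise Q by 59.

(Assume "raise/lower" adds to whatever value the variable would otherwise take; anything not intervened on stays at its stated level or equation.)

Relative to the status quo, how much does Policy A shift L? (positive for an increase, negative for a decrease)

236

Baseline:
  Q = 157
  E = 118
  R = 252 + 157 − 2·118 = 173
  L = 91 − 3·118 + 4·173 = 429
Policy A (Q + 59):
  Q = 157 + 59 = 216
  E = 118
  R = 252 + 216 − 2·118 = 232
  L = 91 − 3·118 + 4·232 = 665
Change in L: 665 − 429 = 236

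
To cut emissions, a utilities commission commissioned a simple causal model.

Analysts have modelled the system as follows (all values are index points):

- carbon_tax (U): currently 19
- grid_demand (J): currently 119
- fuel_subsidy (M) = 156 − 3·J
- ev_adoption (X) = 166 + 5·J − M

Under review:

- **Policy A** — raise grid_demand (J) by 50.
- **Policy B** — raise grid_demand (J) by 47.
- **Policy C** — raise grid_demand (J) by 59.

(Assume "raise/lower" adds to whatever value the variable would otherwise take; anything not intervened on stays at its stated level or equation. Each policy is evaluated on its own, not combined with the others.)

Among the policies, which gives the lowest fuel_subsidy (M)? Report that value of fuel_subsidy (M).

Policy A (J + 50):
  J = 119 + 50 = 169
  M = 156 − 3·169 = -351
Policy B (J + 47):
  J = 119 + 47 = 166
  M = 156 − 3·166 = -342
Policy C (J + 59):
  J = 119 + 59 = 178
  M = 156 − 3·178 = -378
Comparing — Policy A: M=-351, Policy B: M=-342, Policy C: M=-378. Lowest is -378 (Policy C).

-378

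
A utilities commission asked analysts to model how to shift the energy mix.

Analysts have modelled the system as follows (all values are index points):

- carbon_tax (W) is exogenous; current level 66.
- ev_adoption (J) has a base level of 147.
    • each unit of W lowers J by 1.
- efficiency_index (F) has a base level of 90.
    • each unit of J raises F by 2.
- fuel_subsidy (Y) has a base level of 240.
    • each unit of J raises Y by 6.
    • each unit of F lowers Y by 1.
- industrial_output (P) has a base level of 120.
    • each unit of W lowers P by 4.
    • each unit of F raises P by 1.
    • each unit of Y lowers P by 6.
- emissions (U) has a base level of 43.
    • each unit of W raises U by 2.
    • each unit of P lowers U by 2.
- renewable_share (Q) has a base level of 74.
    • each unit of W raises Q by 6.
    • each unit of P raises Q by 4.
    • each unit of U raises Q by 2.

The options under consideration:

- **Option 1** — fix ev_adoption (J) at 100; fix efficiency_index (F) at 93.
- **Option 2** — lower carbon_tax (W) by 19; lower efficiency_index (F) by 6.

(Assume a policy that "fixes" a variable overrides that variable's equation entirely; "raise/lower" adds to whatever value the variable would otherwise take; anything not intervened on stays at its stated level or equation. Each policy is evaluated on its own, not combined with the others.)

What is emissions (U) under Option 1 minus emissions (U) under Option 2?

2864

Option 1 (J := 100, F := 93):
  W = 66
  J = 100
  F = 93
  Y = 240 + 6·100 − 93 = 747
  P = 120 − 4·66 + 93 − 6·747 = -4533
  U = 43 + 2·66 − 2·(-4533) = 9241
Option 2 (W − 19, F − 6):
  W = 66 − 19 = 47
  J = 147 − 47 = 100
  F = 90 + 2·100 (−6 from intervention) = 284
  Y = 240 + 6·100 − 284 = 556
  P = 120 − 4·47 + 284 − 6·556 = -3120
  U = 43 + 2·47 − 2·(-3120) = 6377
U: 9241 − 6377 = 2864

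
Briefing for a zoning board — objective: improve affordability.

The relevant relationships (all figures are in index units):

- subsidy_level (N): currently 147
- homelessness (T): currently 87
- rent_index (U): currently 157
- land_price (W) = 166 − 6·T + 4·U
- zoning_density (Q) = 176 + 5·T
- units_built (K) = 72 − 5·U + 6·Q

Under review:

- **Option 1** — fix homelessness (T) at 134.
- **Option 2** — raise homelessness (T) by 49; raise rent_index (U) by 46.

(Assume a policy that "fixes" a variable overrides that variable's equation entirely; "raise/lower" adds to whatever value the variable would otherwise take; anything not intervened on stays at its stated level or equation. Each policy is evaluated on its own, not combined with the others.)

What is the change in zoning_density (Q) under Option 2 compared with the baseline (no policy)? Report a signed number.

245

Baseline:
  T = 87
  Q = 176 + 5·87 = 611
Option 2 (T + 49, U + 46):
  T = 87 + 49 = 136
  Q = 176 + 5·136 = 856
Change in Q: 856 − 611 = 245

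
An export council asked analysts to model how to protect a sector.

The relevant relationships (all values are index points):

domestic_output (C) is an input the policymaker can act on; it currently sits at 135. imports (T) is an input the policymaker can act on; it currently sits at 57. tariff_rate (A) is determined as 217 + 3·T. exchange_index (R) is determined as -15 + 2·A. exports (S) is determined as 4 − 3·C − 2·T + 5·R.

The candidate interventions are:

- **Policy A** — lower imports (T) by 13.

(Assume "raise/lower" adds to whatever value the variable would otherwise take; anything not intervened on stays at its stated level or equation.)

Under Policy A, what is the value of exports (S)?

2926

Policy A (T − 13):
  C = 135
  T = 57 − 13 = 44
  A = 217 + 3·44 = 349
  R = -15 + 2·349 = 683
  S = 4 − 3·135 − 2·44 + 5·683 = 2926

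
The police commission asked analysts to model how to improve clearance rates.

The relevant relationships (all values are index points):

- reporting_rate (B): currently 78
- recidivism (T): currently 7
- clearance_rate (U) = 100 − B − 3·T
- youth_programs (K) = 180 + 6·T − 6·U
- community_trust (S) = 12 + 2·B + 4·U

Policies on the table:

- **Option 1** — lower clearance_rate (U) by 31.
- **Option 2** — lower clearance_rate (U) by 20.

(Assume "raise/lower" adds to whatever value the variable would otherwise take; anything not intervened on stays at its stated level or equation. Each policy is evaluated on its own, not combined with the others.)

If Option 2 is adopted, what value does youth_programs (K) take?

Option 2 (U − 20):
  B = 78
  T = 7
  U = 100 − 78 − 3·7 (−20 from intervention) = -19
  K = 180 + 6·7 − 6·(-19) = 336

336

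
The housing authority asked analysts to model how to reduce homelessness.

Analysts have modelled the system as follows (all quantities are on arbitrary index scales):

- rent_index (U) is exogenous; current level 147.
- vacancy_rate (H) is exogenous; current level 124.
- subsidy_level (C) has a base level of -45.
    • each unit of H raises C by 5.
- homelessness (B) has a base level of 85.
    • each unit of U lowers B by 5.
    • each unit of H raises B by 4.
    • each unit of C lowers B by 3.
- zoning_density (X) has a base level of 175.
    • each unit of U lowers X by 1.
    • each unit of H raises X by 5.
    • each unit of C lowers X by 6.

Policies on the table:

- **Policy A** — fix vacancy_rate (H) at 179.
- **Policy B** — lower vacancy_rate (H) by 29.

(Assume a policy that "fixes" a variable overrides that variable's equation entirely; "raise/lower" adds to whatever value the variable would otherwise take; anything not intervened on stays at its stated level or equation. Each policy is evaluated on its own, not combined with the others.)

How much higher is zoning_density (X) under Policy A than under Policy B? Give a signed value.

Policy A (H := 179):
  U = 147
  H = 179
  C = -45 + 5·179 = 850
  X = 175 − 147 + 5·179 − 6·850 = -4177
Policy B (H − 29):
  U = 147
  H = 124 − 29 = 95
  C = -45 + 5·95 = 430
  X = 175 − 147 + 5·95 − 6·430 = -2077
X: -4177 − (-2077) = -2100

-2100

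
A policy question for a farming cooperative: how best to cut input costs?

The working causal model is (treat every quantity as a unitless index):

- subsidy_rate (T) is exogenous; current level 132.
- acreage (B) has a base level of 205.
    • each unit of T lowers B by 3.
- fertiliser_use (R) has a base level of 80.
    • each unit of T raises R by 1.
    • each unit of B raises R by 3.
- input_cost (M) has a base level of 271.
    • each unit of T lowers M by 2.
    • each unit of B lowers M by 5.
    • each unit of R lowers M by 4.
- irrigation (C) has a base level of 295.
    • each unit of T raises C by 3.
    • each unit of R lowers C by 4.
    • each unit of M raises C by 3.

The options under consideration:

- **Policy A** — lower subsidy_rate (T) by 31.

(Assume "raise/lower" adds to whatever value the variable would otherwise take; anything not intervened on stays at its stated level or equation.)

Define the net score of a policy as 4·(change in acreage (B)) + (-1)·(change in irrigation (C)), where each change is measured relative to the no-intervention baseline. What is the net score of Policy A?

Baseline:
  T = 132
  B = 205 − 3·132 = -191
  R = 80 + 132 + 3·(-191) = -361
  M = 271 − 2·132 − 5·(-191) − 4·(-361) = 2406
  C = 295 + 3·132 − 4·(-361) + 3·2406 = 9353
Policy A (T − 31):
  T = 132 − 31 = 101
  B = 205 − 3·101 = -98
  R = 80 + 101 + 3·(-98) = -113
  M = 271 − 2·101 − 5·(-98) − 4·(-113) = 1011
  C = 295 + 3·101 − 4·(-113) + 3·1011 = 4083
ΔB = -98 − (-191) = 93; ΔC = 4083 − 9353 = -5270
Score = 4·93 + (-1)·(-5270) = 5642

5642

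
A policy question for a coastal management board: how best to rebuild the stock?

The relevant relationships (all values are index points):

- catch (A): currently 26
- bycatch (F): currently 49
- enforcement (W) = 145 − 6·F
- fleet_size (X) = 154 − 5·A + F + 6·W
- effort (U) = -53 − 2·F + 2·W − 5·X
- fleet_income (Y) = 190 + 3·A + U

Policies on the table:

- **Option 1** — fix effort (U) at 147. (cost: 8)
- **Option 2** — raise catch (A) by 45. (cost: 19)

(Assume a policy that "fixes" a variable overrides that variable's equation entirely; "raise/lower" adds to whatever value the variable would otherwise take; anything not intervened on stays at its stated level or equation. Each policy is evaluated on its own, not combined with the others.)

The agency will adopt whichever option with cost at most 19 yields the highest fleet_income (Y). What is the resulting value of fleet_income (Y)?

Option 1 (U := 147):
  A = 26
  F = 49
  W = 145 − 6·49 = -149
  X = 154 − 5·26 + 49 + 6·(-149) = -821
  U = 147
  Y = 190 + 3·26 + 147 = 415
Option 2 (A + 45):
  A = 26 + 45 = 71
  F = 49
  W = 145 − 6·49 = -149
  X = 154 − 5·71 + 49 + 6·(-149) = -1046
  U = -53 − 2·49 + 2·(-149) − 5·(-1046) = 4781
  Y = 190 + 3·71 + 4781 = 5184
Comparing — Option 1: Y=415, Option 2: Y=5184. Highest is 5184 (Option 2).

5184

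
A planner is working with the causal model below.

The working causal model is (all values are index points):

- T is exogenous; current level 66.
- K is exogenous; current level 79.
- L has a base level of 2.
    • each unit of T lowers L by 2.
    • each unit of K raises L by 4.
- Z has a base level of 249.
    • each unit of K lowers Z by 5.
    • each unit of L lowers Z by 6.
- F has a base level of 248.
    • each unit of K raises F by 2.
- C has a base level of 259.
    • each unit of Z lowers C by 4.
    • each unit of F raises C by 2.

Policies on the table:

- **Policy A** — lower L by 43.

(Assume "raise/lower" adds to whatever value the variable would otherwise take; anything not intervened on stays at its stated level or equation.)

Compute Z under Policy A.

Policy A (L − 43):
  T = 66
  K = 79
  L = 2 − 2·66 + 4·79 (−43 from intervention) = 143
  Z = 249 − 5·79 − 6·143 = -1004

-1004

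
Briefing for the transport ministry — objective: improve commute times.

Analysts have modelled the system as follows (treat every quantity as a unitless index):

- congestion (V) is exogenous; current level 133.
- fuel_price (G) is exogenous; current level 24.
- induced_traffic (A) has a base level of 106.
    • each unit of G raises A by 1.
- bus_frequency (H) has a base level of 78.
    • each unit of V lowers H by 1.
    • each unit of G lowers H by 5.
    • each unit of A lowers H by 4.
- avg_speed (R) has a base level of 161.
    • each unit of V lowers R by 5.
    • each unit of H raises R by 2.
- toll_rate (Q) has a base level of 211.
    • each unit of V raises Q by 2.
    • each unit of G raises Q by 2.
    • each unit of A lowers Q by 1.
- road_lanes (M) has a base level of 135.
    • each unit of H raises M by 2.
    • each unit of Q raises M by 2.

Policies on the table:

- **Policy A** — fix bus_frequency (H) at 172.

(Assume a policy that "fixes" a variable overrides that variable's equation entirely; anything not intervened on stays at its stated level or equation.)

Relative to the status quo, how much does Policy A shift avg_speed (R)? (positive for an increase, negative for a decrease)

1734

Baseline:
  V = 133
  G = 24
  A = 106 + 24 = 130
  H = 78 − 133 − 5·24 − 4·130 = -695
  R = 161 − 5·133 + 2·(-695) = -1894
Policy A (H := 172):
  V = 133
  G = 24
  A = 106 + 24 = 130
  H = 172
  R = 161 − 5·133 + 2·172 = -160
Change in R: -160 − (-1894) = 1734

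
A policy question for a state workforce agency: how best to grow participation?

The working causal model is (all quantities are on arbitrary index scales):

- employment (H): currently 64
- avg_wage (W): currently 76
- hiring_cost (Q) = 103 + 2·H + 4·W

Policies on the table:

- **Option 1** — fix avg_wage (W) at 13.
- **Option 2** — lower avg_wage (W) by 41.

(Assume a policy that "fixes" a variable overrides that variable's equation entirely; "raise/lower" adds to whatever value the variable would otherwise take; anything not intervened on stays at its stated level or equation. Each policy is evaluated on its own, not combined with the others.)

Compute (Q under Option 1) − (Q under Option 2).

-88

Option 1 (W := 13):
  H = 64
  W = 13
  Q = 103 + 2·64 + 4·13 = 283
Option 2 (W − 41):
  H = 64
  W = 76 − 41 = 35
  Q = 103 + 2·64 + 4·35 = 371
Q: 283 − 371 = -88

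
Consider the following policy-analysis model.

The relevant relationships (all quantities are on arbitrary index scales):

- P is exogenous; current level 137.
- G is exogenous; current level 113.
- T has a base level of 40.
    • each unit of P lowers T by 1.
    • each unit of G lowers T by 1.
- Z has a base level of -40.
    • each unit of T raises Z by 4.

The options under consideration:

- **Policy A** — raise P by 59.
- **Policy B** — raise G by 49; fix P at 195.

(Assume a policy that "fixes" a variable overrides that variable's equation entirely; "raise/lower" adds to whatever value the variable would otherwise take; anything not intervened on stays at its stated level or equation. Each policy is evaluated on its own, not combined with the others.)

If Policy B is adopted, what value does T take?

Policy B (G + 49, P := 195):
  P = 195
  G = 113 + 49 = 162
  T = 40 − 195 − 162 = -317

-317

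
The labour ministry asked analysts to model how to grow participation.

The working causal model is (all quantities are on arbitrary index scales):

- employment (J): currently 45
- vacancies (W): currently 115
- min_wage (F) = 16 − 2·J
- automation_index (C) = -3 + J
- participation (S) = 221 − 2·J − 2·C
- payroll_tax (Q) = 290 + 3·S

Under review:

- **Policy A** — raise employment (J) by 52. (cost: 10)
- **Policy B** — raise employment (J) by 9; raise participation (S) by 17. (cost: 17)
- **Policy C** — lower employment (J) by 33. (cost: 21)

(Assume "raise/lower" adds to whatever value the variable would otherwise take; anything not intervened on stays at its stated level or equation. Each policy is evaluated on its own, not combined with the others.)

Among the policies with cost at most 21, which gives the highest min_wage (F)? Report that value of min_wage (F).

Policy A (J + 52):
  J = 45 + 52 = 97
  F = 16 − 2·97 = -178
Policy B (J + 9, S + 17):
  J = 45 + 9 = 54
  F = 16 − 2·54 = -92
Policy C (J − 33):
  J = 45 − 33 = 12
  F = 16 − 2·12 = -8
Comparing — Policy A: F=-178, Policy B: F=-92, Policy C: F=-8. Highest is -8 (Policy C).

-8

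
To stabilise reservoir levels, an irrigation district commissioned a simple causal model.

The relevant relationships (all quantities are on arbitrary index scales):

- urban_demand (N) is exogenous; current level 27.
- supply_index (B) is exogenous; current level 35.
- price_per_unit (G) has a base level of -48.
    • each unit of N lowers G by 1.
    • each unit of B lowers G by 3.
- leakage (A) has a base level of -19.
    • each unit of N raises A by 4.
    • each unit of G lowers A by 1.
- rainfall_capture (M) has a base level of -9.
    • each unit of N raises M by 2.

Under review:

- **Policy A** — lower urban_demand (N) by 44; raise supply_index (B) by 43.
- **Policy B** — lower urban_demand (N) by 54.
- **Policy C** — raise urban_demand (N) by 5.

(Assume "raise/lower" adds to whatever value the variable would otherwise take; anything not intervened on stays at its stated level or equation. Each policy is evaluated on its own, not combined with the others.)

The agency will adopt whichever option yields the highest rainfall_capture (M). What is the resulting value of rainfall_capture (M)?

Policy A (N − 44, B + 43):
  N = 27 − 44 = -17
  M = -9 + 2·(-17) = -43
Policy B (N − 54):
  N = 27 − 54 = -27
  M = -9 + 2·(-27) = -63
Policy C (N + 5):
  N = 27 + 5 = 32
  M = -9 + 2·32 = 55
Comparing — Policy A: M=-43, Policy B: M=-63, Policy C: M=55. Highest is 55 (Policy C).

55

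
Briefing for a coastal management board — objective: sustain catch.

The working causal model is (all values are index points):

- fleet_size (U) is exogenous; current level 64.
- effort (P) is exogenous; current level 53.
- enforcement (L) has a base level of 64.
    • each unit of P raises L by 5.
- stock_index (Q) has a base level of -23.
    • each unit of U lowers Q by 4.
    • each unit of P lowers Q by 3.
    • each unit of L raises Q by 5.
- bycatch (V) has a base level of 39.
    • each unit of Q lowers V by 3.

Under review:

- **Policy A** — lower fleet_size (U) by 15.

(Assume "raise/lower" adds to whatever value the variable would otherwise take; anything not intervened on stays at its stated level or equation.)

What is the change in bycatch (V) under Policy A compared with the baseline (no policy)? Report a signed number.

Baseline:
  U = 64
  P = 53
  L = 64 + 5·53 = 329
  Q = -23 − 4·64 − 3·53 + 5·329 = 1207
  V = 39 − 3·1207 = -3582
Policy A (U − 15):
  U = 64 − 15 = 49
  P = 53
  L = 64 + 5·53 = 329
  Q = -23 − 4·49 − 3·53 + 5·329 = 1267
  V = 39 − 3·1267 = -3762
Change in V: -3762 − (-3582) = -180

-180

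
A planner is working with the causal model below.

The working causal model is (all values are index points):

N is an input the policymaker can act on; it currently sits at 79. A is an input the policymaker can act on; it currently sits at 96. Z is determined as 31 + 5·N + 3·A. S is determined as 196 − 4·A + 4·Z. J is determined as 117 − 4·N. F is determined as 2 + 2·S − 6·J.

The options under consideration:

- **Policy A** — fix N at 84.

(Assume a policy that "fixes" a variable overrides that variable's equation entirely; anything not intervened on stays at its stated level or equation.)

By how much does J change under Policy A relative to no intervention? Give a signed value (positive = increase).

-20

Baseline:
  N = 79
  J = 117 − 4·79 = -199
Policy A (N := 84):
  N = 84
  J = 117 − 4·84 = -219
Change in J: -219 − (-199) = -20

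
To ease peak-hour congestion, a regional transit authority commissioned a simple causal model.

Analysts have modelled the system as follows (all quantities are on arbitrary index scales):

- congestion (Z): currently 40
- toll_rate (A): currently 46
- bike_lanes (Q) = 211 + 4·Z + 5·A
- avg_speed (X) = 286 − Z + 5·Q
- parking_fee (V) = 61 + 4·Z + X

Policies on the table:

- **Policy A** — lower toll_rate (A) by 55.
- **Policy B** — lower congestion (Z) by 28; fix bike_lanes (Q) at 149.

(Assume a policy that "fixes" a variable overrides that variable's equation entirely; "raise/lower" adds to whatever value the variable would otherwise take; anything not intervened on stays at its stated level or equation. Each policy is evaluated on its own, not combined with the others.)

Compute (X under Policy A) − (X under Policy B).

Policy A (A − 55):
  Z = 40
  A = 46 − 55 = -9
  Q = 211 + 4·40 + 5·(-9) = 326
  X = 286 − 40 + 5·326 = 1876
Policy B (Z − 28, Q := 149):
  Z = 40 − 28 = 12
  A = 46
  Q = 149
  X = 286 − 12 + 5·149 = 1019
X: 1876 − 1019 = 857

857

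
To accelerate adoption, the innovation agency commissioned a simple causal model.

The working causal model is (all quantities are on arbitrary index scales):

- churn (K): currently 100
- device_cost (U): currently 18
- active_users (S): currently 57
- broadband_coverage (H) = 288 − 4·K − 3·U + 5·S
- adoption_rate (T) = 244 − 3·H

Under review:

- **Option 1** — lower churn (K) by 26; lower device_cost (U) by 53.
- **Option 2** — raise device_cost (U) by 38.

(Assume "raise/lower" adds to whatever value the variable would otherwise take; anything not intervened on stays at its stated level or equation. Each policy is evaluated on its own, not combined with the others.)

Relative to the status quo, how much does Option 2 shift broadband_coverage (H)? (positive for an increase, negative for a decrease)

Baseline:
  K = 100
  U = 18
  S = 57
  H = 288 − 4·100 − 3·18 + 5·57 = 119
Option 2 (U + 38):
  K = 100
  U = 18 + 38 = 56
  S = 57
  H = 288 − 4·100 − 3·56 + 5·57 = 5
Change in H: 5 − 119 = -114

-114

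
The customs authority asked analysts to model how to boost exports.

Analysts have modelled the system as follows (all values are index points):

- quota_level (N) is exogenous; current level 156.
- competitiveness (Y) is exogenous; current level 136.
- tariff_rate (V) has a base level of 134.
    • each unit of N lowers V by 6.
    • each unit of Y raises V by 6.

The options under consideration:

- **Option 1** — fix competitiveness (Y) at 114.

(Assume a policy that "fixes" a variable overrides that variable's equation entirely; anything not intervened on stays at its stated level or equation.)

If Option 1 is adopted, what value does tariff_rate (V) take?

-118

Option 1 (Y := 114):
  N = 156
  Y = 114
  V = 134 − 6·156 + 6·114 = -118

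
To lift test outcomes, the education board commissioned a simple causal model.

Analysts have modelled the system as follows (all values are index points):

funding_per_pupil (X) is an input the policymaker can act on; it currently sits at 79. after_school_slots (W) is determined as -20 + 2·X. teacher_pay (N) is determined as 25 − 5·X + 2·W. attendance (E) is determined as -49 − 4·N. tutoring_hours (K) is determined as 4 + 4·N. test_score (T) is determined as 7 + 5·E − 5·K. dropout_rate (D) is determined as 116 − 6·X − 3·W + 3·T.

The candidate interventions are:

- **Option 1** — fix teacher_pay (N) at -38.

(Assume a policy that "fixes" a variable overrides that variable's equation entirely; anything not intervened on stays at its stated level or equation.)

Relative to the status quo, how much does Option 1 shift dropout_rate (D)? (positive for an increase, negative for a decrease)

-6720

Baseline:
  X = 79
  W = -20 + 2·79 = 138
  N = 25 − 5·79 + 2·138 = -94
  E = -49 − 4·(-94) = 327
  K = 4 + 4·(-94) = -372
  T = 7 + 5·327 − 5·(-372) = 3502
  D = 116 − 6·79 − 3·138 + 3·3502 = 9734
Option 1 (N := -38):
  X = 79
  W = -20 + 2·79 = 138
  N = -38
  E = -49 − 4·(-38) = 103
  K = 4 + 4·(-38) = -148
  T = 7 + 5·103 − 5·(-148) = 1262
  D = 116 − 6·79 − 3·138 + 3·1262 = 3014
Change in D: 3014 − 9734 = -6720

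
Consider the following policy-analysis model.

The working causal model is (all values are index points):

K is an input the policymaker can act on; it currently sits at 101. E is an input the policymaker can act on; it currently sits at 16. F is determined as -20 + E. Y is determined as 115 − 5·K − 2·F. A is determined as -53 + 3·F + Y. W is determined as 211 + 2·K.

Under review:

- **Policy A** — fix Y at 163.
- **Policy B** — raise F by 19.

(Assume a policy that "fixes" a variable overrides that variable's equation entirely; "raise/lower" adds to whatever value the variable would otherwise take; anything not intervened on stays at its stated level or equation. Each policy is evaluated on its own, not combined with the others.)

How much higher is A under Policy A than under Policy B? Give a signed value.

526

Policy A (Y := 163):
  K = 101
  E = 16
  F = -20 + 16 = -4
  Y = 163
  A = -53 + 3·(-4) + 163 = 98
Policy B (F + 19):
  K = 101
  E = 16
  F = -20 + 16 (+19 from intervention) = 15
  Y = 115 − 5·101 − 2·15 = -420
  A = -53 + 3·15 + (-420) = -428
A: 98 − (-428) = 526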